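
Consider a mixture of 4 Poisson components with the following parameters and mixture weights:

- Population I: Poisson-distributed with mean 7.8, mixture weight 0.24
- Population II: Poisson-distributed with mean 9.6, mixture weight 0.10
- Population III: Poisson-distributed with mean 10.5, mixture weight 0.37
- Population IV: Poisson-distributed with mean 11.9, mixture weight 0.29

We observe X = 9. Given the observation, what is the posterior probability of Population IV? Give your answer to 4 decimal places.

Apply Bayes' rule: the posterior for each component is proportional to its prior times its likelihood at x.
Poisson probabilities:
  f_I = 0.120668
  f_II = 0.129256
  f_III = 0.11772
  f_IV = 0.0895479
Prior × likelihood for each component:
  π_I·f_I = 0.24 × 0.120668 = 0.0289603
  π_II·f_II = 0.10 × 0.129256 = 0.0129256
  π_III·f_III = 0.37 × 0.11772 = 0.0435562
  π_IV·f_IV = 0.29 × 0.0895479 = 0.0259689
Sum: 0.0289603 + 0.0129256 + 0.0435562 + 0.0259689 = 0.111411
Responsibility of Population IV: 0.0259689 / 0.111411 ≈ 0.2331

0.2331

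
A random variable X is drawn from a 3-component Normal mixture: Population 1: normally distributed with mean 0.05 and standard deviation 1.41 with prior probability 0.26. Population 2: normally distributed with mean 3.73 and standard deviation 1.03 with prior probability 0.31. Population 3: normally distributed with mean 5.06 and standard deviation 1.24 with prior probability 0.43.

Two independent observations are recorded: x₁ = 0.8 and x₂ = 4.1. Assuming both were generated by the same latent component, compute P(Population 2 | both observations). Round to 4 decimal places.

0.6661

Apply Bayes' rule: the posterior for each component is proportional to its prior times its likelihood at x.
Since both observations come from the same component, the likelihood for component k is f_k(x₁)·f_k(x₂).
  p_1 = [(1/(1.41·√(2π)))·exp(−(0.8−0.05)²/(2·1.41²)) = 0.282938·exp(-0.14147) = 0.245614] × [0.00457249] = 0.00112307
  p_2 = [(1/(1.03·√(2π)))·exp(−(0.8−3.73)²/(2·1.03²)) = 0.387323·exp(-4.04605) = 0.00677482] × [0.363121] = 0.00246008
  p_3 = [(1/(1.24·√(2π)))·exp(−(0.8−5.06)²/(2·1.24²)) = 0.321728·exp(-5.90127) = 0.000880232] × [0.238416] = 0.000209862
Weight by the priors:
  w_1·p_1 = 0.26 × 0.00112307 = 0.000291997
  w_2·p_2 = 0.31 × 0.00246008 = 0.000762625
  w_3·p_3 = 0.43 × 0.000209862 = 9.02405e-05
Normaliser: 0.000291997 + 0.000762625 + 9.02405e-05 = 0.00114486
P(Population 2 | x) ≈ 0.6661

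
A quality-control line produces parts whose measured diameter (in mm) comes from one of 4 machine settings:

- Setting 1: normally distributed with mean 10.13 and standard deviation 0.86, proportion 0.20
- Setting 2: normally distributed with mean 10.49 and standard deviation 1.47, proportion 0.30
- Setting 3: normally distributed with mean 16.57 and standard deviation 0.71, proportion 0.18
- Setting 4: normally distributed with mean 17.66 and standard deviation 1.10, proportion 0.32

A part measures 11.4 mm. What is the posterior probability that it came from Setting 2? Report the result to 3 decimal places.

0.683

The responsibility of component k is π_k f_k(x) divided by Σ_j π_j f_j(x).
Evaluate each component's likelihood at the observed value:
  L_1 = 0.155906
  L_2 = 0.224067
  L_3 = 1.72128e-12
  L_4 = 3.36426e-08
Unnormalised posteriors:
  π_1·L_1 = 0.20 × 0.155906 = 0.0311812
  π_2·L_2 = 0.30 × 0.224067 = 0.06722
  π_3·L_3 = 0.18 × 1.72128e-12 = 3.0983e-13
  π_4·L_4 = 0.32 × 3.36426e-08 = 1.07656e-08
Marginal: 0.0311812 + 0.06722 + 3.0983e-13 + 1.07656e-08 = 0.0984013
Responsibility of Setting 2: 0.06722 / 0.0984013 ≈ 0.683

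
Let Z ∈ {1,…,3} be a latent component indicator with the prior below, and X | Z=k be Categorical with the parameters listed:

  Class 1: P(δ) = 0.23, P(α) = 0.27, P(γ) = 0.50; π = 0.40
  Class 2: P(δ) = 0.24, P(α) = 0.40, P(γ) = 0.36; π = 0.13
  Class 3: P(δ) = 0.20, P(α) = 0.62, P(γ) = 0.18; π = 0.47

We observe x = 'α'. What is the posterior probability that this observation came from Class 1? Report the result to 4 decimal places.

The responsibility of component k is w_k f_k(x) divided by Σ_j w_j f_j(x).
Component likelihoods at x = 'α':
  L_1 = 0.27
  L_2 = 0.4
  L_3 = 0.62
Unnormalised posteriors:
  w_1·L_1 = 0.40 × 0.27 = 0.108
  w_2·L_2 = 0.13 × 0.4 = 0.052
  w_3·L_3 = 0.47 × 0.62 = 0.2914
Normaliser: 0.108 + 0.052 + 0.2914 = 0.4514
So the posterior for Class 1 is 0.108 / 0.4514 ≈ 0.2393.

0.2393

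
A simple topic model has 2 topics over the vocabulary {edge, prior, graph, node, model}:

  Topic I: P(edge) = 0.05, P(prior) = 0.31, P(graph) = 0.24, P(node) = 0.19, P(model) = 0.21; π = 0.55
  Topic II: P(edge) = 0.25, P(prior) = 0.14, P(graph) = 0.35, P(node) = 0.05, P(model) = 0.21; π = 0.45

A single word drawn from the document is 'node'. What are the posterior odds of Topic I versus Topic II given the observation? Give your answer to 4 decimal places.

Posterior odds = (P(Z=i) f_i(x)) / (P(Z=j) f_j(x)); the normalising sum cancels.
Evaluate each component's likelihood at the observed value:
  f_I = 0.19
  f_II = 0.05
Posterior odds = (P(Z=I)·f_I) / (P(Z=II)·f_II) = (0.55·0.19) / (0.45·0.05) = 0.1045 / 0.0225 ≈ 4.6444

4.6444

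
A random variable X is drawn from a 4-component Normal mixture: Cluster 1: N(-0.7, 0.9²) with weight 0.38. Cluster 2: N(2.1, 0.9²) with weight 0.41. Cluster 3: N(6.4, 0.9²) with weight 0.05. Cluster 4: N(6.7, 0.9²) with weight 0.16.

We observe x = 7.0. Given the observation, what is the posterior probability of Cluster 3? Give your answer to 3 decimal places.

The responsibility of component k is π_k f_k(x) divided by Σ_j π_j f_j(x).
Normal densities:
  L_1 = 5.6497e-17
  L_2 = 1.62179e-07
  L_3 = 0.354942
  L_4 = 0.419315
Unnormalised posteriors:
  π_1·L_1 = 0.38 × 5.6497e-17 = 2.14689e-17
  π_2·L_2 = 0.41 × 1.62179e-07 = 6.64934e-08
  π_3·L_3 = 0.05 × 0.354942 = 0.0177471
  π_4·L_4 = 0.16 × 0.419315 = 0.0670904
Marginal: 2.14689e-17 + 6.64934e-08 + 0.0177471 + 0.0670904 = 0.0848375
So the posterior for Cluster 3 is 0.0177471 / 0.0848375 ≈ 0.209.

0.209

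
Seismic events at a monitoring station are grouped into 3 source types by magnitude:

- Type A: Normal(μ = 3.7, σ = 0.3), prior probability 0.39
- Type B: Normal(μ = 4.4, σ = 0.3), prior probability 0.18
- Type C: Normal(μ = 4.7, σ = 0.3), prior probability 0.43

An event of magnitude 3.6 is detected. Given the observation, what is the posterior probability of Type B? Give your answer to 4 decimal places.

By Bayes' theorem, P(k | x) = P(Z=k) f_k(x) / Σ_j P(Z=j) f_j(x).
Normal densities:
  L_A = 1.25794
  L_B = 0.0379866
  L_C = 0.0016009
Unnormalised posteriors:
  P(Z=A)·L_A = 0.39 × 1.25794 = 0.490598
  P(Z=B)·L_B = 0.18 × 0.0379866 = 0.00683759
  P(Z=C)·L_C = 0.43 × 0.0016009 = 0.000688388
Denominator: 0.490598 + 0.00683759 + 0.000688388 = 0.498124
P(Type B | x) ≈ 0.0137

0.0137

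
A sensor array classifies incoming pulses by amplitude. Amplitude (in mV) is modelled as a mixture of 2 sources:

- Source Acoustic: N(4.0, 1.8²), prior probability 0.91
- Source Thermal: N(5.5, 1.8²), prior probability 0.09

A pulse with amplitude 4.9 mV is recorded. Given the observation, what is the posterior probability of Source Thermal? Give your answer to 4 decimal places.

0.0959

The responsibility of component k is w_k f_k(x) divided by Σ_j w_j f_j(x).
Evaluate each component's likelihood at the observed value:
  L_Acoustic = (1/(1.8·√(2π)))·exp(−(4.9−4.0)²/(2·1.8²)) = 0.221635·exp(-0.12500) = 0.195592
  L_Thermal = (1/(1.8·√(2π)))·exp(−(4.9−5.5)²/(2·1.8²)) = 0.221635·exp(-0.05556) = 0.209657
Unnormalised posteriors:
  w_Acoustic·L_Acoustic = 0.91 × 0.195592 = 0.177989
  w_Thermal·L_Thermal = 0.09 × 0.209657 = 0.0188692
Sum: 0.177989 + 0.0188692 = 0.196858
P(Source Thermal | 4.9 mV) ≈ 0.0959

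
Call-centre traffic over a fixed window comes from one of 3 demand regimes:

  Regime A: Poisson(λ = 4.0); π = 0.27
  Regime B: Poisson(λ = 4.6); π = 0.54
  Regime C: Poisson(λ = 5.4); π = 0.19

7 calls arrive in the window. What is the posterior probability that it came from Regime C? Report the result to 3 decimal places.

0.266

The responsibility of component k is π_k f_k(x) divided by Σ_j π_j f_j(x).
Component likelihoods at x = 7 calls:
  L_A = e^(−4.0)·4.0^7/7! = 0.0595404
  L_B = e^(−4.6)·4.6^7/7! = 0.08692
  L_C = e^(−5.4)·5.4^7/7! = 0.119987
Prior × likelihood for each component:
  π_A·L_A = 0.27 × 0.0595404 = 0.0160759
  π_B·L_B = 0.54 × 0.08692 = 0.0469368
  π_C·L_C = 0.19 × 0.119987 = 0.0227976
Marginal: 0.0160759 + 0.0469368 + 0.0227976 = 0.0858103
So the posterior for Regime C is 0.0227976 / 0.0858103 ≈ 0.266.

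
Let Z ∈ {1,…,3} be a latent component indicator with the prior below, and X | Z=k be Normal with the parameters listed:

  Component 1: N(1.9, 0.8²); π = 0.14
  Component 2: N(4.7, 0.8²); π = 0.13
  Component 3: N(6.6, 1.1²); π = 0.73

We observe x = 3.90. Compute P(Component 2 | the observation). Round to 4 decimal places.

P(component k | x) = π_k·f_k(x) / marginal(x), where marginal(x) = Σ_j π_j·f_j(x).
Component likelihoods at x = 3.90:
  f_1 = 0.0219104
  f_2 = 0.302463
  f_3 = 0.0178341
Multiply by the mixture weights:
  π_1·f_1 = 0.14 × 0.0219104 = 0.00306745
  π_2·f_2 = 0.13 × 0.302463 = 0.0393202
  π_3·f_3 = 0.73 × 0.0178341 = 0.0130189
Sum: 0.00306745 + 0.0393202 + 0.0130189 = 0.0554066
So the posterior for Component 2 is 0.0393202 / 0.0554066 ≈ 0.7097.

0.7097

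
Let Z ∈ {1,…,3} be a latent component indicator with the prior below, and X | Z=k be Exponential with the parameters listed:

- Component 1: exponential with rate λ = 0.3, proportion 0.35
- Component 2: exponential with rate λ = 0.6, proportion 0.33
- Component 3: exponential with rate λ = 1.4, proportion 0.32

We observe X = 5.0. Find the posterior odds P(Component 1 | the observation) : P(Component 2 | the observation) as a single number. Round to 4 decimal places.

2.3767

Since P(k|x) ∝ w_k f_k(x), the posterior odds are w_i f_i(x) / (w_j f_j(x)).
Exponential densities:
  f_1 = 0.3·e^(−0.3·5.0) = 0.3·e^(−1.5000) = 0.066939
  f_2 = 0.6·e^(−0.6·5.0) = 0.6·e^(−3.0000) = 0.0298722
  f_3 = 1.4·e^(−1.4·5.0) = 1.4·e^(−7.0000) = 0.00127663
Posterior odds = (w_1·f_1) / (w_2·f_2) = (0.35·0.066939) / (0.33·0.0298722) = 0.0234287 / 0.00985784 ≈ 2.3767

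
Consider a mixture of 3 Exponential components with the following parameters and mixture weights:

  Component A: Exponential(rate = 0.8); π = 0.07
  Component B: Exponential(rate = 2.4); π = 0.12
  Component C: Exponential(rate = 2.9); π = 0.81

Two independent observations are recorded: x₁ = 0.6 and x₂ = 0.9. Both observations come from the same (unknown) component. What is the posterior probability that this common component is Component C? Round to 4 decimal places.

The responsibility of component k is π_k f_k(x) divided by Σ_j π_j f_j(x).
Since both observations come from the same component, the likelihood for component k is f_k(x₁)·f_k(x₂).
  f_A = [0.495027] × [0.389402] = 0.192764
  f_B = [0.568627] × [0.27678] = 0.157385
  f_C = [0.509009] × [0.21325] = 0.108546
Multiply by the mixture weights:
  π_A·f_A = 0.07 × 0.192764 = 0.0134935
  π_B·f_B = 0.12 × 0.157385 = 0.0188862
  π_C·f_C = 0.81 × 0.108546 = 0.0879225
Evidence: 0.0134935 + 0.0188862 + 0.0879225 = 0.120302
P(Component C | data) ≈ 0.7308

0.7308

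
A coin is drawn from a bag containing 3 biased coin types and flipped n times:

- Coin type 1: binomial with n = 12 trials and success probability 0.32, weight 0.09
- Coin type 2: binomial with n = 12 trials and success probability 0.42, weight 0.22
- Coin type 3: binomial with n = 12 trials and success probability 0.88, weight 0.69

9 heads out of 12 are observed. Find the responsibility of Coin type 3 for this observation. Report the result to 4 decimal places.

0.9534

Posterior ∝ prior × likelihood, so P(k | x) ∝ π_k f_k(x); normalise over all components.
Binomial probabilities:
  L_1 = C(12,9)·0.32^9·0.68^3 = 220·3.51844e-05·0.314432 = 0.00243388
  L_2 = C(12,9)·0.42^9·0.58^3 = 220·0.000406671·0.195112 = 0.0174562
  L_3 = C(12,9)·0.88^9·0.12^3 = 220·0.316478·0.001728 = 0.120312
Unnormalised posteriors:
  π_1·L_1 = 0.09 × 0.00243388 = 0.000219049
  π_2·L_2 = 0.22 × 0.0174562 = 0.00384037
  π_3·L_3 = 0.69 × 0.120312 = 0.0830156
Sum: 0.000219049 + 0.00384037 + 0.0830156 = 0.087075
So the posterior for Coin type 3 is 0.0830156 / 0.087075 ≈ 0.9534.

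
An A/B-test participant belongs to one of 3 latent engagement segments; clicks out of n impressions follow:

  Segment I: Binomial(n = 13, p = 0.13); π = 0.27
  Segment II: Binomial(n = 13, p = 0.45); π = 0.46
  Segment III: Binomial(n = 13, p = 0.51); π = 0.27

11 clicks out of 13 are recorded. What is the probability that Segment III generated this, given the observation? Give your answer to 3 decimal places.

0.649

Posterior ∝ prior × likelihood, so P(k | x) ∝ π_k f_k(x); normalise over all components.
Evaluate each component's likelihood at the observed value:
  f_I = C(13,11)·0.13^11·0.87^2 = 78·1.79216e-10·0.7569 = 1.05806e-08
  f_II = C(13,11)·0.45^11·0.55^2 = 78·0.000153228·0.3025 = 0.00361541
  f_III = C(13,11)·0.51^11·0.49^2 = 78·0.000607116·0.2401 = 0.01137
Multiply by the mixture weights:
  π_I·f_I = 0.27 × 1.05806e-08 = 2.85676e-09
  π_II·f_II = 0.46 × 0.00361541 = 0.00166309
  π_III·f_III = 0.27 × 0.01137 = 0.00306989
Marginal: 2.85676e-09 + 0.00166309 + 0.00306989 = 0.00473298
P(Segment III | 11 clicks out of 13) ≈ 0.649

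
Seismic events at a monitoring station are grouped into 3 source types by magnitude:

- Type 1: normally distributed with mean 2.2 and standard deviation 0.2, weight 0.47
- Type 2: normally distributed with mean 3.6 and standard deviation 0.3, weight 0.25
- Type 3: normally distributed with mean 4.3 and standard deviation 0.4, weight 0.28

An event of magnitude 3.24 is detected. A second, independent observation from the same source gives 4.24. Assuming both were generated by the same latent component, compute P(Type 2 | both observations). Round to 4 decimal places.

Posterior ∝ prior × likelihood, so P(k | x) ∝ P(Z=k) f_k(x); normalise over all components.
Since both observations come from the same component, the likelihood for component k is f_k(x₁)·f_k(x₂).
  L_1 = [2.68052e-06] × [5.10365e-23] = 1.36804e-28
  L_2 = [0.647287] × [0.136624] = 0.088435
  L_3 = [0.0297806] × [0.986198] = 0.0293696
Weight by the priors:
  P(Z=1)·L_1 = 0.47 × 1.36804e-28 = 6.4298e-29
  P(Z=2)·L_2 = 0.25 × 0.088435 = 0.0221088
  P(Z=3)·L_3 = 0.28 × 0.0293696 = 0.00822348
Denominator: 6.4298e-29 + 0.0221088 + 0.00822348 = 0.0303322
P(Type 2 | x) ≈ 0.7289

0.7289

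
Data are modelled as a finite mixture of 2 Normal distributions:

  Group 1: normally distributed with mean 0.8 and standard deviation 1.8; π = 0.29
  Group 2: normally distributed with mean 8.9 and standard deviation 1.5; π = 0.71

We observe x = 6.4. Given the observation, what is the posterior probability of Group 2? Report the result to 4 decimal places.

P(component k | x) = w_k·f_k(x) / marginal(x), where marginal(x) = Σ_j w_j·f_j(x).
Component likelihoods at x = 6.4:
  f_1 = (1/(1.8·√(2π)))·exp(−(6.4−0.8)²/(2·1.8²)) = 0.221635·exp(-4.83951) = 0.00175334
  f_2 = (1/(1.5·√(2π)))·exp(−(6.4−8.9)²/(2·1.5²)) = 0.265962·exp(-1.38889) = 0.0663181
Prior × likelihood for each component:
  w_1·f_1 = 0.29 × 0.00175334 = 0.000508469
  w_2·f_2 = 0.71 × 0.0663181 = 0.0470858
Marginal: 0.000508469 + 0.0470858 = 0.0475943
P(Group 2 | x) = 0.0470858 / 0.0475943 ≈ 0.9893

0.9893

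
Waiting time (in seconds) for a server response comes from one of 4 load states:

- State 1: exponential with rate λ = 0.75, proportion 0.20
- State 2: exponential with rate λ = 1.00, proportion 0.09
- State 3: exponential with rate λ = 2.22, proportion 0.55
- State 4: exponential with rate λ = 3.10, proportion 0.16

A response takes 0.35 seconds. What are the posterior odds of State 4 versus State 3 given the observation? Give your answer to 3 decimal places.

0.299

Posterior odds = (π_i f_i(x)) / (π_j f_j(x)); the normalising sum cancels.
Exponential densities:
  p_1 = 0.75·e^(−0.75·0.35) = 0.75·e^(−0.2625) = 0.576845
  p_2 = 1.00·e^(−1.00·0.35) = 1.00·e^(−0.3500) = 0.704688
  p_3 = 2.22·e^(−2.22·0.35) = 2.22·e^(−0.7770) = 1.02072
  p_4 = 3.10·e^(−3.10·0.35) = 3.10·e^(−1.0850) = 1.0475
Posterior odds = (π_4·p_4) / (π_3·p_3) = (0.16·1.0475) / (0.55·1.02072) = 0.167599 / 0.561395 ≈ 0.299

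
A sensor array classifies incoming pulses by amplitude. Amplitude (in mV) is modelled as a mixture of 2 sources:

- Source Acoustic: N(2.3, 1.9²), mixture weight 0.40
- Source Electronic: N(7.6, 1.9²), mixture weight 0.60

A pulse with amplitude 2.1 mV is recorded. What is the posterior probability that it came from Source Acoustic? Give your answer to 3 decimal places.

Posterior ∝ prior × likelihood, so P(k | x) ∝ π_k f_k(x); normalise over all components.
Normal densities:
  L_Acoustic = (1/(1.9·√(2π)))·exp(−(2.1−2.3)²/(2·1.9²)) = 0.209970·exp(-0.00554) = 0.20881
  L_Electronic = (1/(1.9·√(2π)))·exp(−(2.1−7.6)²/(2·1.9²)) = 0.209970·exp(-4.18975) = 0.00318105
Weight by the priors:
  π_Acoustic·L_Acoustic = 0.40 × 0.20881 = 0.0835238
  π_Electronic·L_Electronic = 0.60 × 0.00318105 = 0.00190863
Marginal: 0.0835238 + 0.00190863 = 0.0854325
P(Source Acoustic | data) = 0.0835238 / 0.0854325 ≈ 0.978

0.978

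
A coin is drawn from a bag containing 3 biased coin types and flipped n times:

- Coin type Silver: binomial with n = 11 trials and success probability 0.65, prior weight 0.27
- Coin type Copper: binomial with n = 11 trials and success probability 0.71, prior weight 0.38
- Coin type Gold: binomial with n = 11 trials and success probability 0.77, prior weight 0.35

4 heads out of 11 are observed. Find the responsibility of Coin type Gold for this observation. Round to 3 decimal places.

Apply Bayes' rule: the posterior for each component is proportional to its prior times its likelihood at x.
Component likelihoods at x = 4 heads out of 11:
  p_Silver = C(11,4)·0.65^4·0.35^7 = 330·0.178506·0.000643393 = 0.0379004
  p_Copper = C(11,4)·0.71^4·0.29^7 = 330·0.254117·0.000172499 = 0.0144655
  p_Gold = C(11,4)·0.77^4·0.23^7 = 330·0.35153·3.40483e-05 = 0.00394977
Multiply by the mixture weights:
  P(Z=Silver)·p_Silver = 0.27 × 0.0379004 = 0.0102331
  P(Z=Copper)·p_Copper = 0.38 × 0.0144655 = 0.00549689
  P(Z=Gold)·p_Gold = 0.35 × 0.00394977 = 0.00138242
Marginal: 0.0102331 + 0.00549689 + 0.00138242 = 0.0171124
Responsibility of Coin type Gold: 0.00138242 / 0.0171124 ≈ 0.081

0.081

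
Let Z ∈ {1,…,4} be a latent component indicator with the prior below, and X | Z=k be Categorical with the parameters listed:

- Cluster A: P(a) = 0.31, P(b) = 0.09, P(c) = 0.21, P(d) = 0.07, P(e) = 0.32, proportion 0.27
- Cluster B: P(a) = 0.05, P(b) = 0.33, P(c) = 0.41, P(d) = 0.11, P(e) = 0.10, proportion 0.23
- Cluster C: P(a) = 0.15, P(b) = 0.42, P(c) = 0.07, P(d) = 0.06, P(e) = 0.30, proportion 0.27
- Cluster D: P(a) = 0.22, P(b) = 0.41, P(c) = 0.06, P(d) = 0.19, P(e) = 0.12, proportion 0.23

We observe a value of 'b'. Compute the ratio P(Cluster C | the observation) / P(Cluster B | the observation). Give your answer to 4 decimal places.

Since P(k|x) ∝ π_k f_k(x), the posterior odds are π_i f_i(x) / (π_j f_j(x)).
Categorical probabilities:
  L_A = P(b | comp) = 0.09
  L_B = P(b | comp) = 0.33
  L_C = P(b | comp) = 0.42
  L_D = P(b | comp) = 0.41
Odds = (0.27/0.23) × (0.42/0.33) = 1.17391 × 1.27273 ≈ 1.4941

1.4941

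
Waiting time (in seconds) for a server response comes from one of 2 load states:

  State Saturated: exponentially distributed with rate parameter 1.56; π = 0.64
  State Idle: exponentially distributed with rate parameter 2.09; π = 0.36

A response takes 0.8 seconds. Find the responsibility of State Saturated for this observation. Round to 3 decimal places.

0.670

Apply Bayes' rule: the posterior for each component is proportional to its prior times its likelihood at x.
Component likelihoods at x = 0.8 seconds:
  f_Saturated = 0.447842
  f_Idle = 0.39265
Multiply by the mixture weights:
  π_Saturated·f_Saturated = 0.64 × 0.447842 = 0.286619
  π_Idle·f_Idle = 0.36 × 0.39265 = 0.141354
Denominator: 0.286619 + 0.141354 = 0.427973
P(State Saturated | data) ≈ 0.670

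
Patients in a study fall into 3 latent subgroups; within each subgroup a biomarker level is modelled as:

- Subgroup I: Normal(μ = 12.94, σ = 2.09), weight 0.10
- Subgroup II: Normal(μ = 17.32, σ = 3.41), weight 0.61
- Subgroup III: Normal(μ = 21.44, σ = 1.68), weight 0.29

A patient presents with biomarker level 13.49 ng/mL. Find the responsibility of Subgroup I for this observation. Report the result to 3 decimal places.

Apply Bayes' rule: the posterior for each component is proportional to its prior times its likelihood at x.
Normal densities:
  p_I = 0.184385
  p_II = 0.0622621
  p_III = 3.25825e-06
Multiply by the mixture weights:
  π_I·p_I = 0.10 × 0.184385 = 0.0184385
  π_II·p_II = 0.61 × 0.0622621 = 0.0379799
  π_III·p_III = 0.29 × 3.25825e-06 = 9.44892e-07
Sum: 0.0184385 + 0.0379799 + 9.44892e-07 = 0.0564193
Responsibility of Subgroup I: 0.0184385 / 0.0564193 ≈ 0.327

0.327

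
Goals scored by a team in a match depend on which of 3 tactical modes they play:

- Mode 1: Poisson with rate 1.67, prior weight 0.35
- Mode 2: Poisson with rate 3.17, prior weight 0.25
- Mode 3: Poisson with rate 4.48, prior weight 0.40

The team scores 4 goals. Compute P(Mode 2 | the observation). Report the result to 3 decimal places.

0.312

Posterior ∝ prior × likelihood, so P(k | x) ∝ P(Z=k) f_k(x); normalise over all components.
Evaluate each component's likelihood at the observed value:
  L_1 = 0.0610074
  L_2 = 0.176731
  L_3 = 0.190222
Prior × likelihood for each component:
  P(Z=1)·L_1 = 0.35 × 0.0610074 = 0.0213526
  P(Z=2)·L_2 = 0.25 × 0.176731 = 0.0441827
  P(Z=3)·L_3 = 0.40 × 0.190222 = 0.0760889
Evidence: 0.0213526 + 0.0441827 + 0.0760889 = 0.141624
P(Mode 2 | data) ≈ 0.312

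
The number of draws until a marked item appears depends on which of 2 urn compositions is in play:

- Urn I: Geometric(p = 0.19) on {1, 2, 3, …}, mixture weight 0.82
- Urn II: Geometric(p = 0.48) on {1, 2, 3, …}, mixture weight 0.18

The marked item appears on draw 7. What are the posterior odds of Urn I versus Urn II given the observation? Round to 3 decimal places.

Only the two components matter; the odds are (π_i f_i(x)) / (π_j f_j(x)).
Component likelihoods at x = 7:
  L_I = 0.0536616
  L_II = 0.00948989
Odds = (0.82/0.18) × (0.0536616/0.00948989) = 4.55556 × 5.65461 ≈ 25.760

25.760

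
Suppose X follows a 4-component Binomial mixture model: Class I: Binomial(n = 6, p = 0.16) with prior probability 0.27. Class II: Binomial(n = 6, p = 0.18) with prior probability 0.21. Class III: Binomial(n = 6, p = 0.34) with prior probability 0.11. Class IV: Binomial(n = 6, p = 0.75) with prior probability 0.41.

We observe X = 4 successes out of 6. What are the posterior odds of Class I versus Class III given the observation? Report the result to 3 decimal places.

Posterior odds = (w_i f_i(x)) / (w_j f_j(x)); the normalising sum cancels.
Evaluate each component's likelihood at the observed value:
  f_I = C(6,4)·0.16^4·0.84^2 = 15·0.00065536·0.7056 = 0.00693633
  f_II = C(6,4)·0.18^4·0.82^2 = 15·0.00104976·0.6724 = 0.0105879
  f_III = C(6,4)·0.34^4·0.66^2 = 15·0.0133634·0.4356 = 0.0873162
  f_IV = C(6,4)·0.75^4·0.25^2 = 15·0.316406·0.0625 = 0.296631
Odds = (0.27/0.11) × (0.00693633/0.0873162) = 2.45455 × 0.0794392 ≈ 0.195

0.195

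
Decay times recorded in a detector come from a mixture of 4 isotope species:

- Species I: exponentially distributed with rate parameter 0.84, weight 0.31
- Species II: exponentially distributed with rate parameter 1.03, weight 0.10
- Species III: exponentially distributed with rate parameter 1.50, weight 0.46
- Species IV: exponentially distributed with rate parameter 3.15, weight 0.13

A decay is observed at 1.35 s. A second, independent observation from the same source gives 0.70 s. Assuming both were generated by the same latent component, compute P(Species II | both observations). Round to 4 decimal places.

0.1262

P(component k | x) = w_k·f_k(x) / marginal(x), where marginal(x) = Σ_j w_j·f_j(x).
Since both observations come from the same component, the likelihood for component k is f_k(x₁)·f_k(x₂).
  f_I = [0.270265] × [0.466567] = 0.126097
  f_II = [0.256419] × [0.500854] = 0.128429
  f_III = [0.197991] × [0.524907] = 0.103927
  f_IV = [0.0448201] × [0.347289] = 0.0155656
Unnormalised posteriors:
  w_I·f_I = 0.31 × 0.126097 = 0.03909
  w_II·f_II = 0.10 × 0.128429 = 0.0128429
  w_III·f_III = 0.46 × 0.103927 = 0.0478063
  w_IV·f_IV = 0.13 × 0.0155656 = 0.00202352
Evidence: 0.03909 + 0.0128429 + 0.0478063 + 0.00202352 = 0.101763
So the posterior for Species II is 0.0128429 / 0.101763 ≈ 0.1262.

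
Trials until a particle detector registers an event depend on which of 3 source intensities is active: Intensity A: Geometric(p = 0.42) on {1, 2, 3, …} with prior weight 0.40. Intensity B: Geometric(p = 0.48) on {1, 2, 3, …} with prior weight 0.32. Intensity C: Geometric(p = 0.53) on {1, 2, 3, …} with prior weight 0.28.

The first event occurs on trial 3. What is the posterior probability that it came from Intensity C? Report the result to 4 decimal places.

By Bayes' theorem, P(k | x) = π_k f_k(x) / Σ_j π_j f_j(x).
Geometric probabilities:
  f_A = 0.141288
  f_B = 0.129792
  f_C = 0.117077
Prior × likelihood for each component:
  π_A·f_A = 0.40 × 0.141288 = 0.0565152
  π_B·f_B = 0.32 × 0.129792 = 0.0415334
  π_C·f_C = 0.28 × 0.117077 = 0.0327816
Evidence: 0.0565152 + 0.0415334 + 0.0327816 = 0.13083
P(Intensity C | x) = 0.0327816 / 0.13083 ≈ 0.2506

0.2506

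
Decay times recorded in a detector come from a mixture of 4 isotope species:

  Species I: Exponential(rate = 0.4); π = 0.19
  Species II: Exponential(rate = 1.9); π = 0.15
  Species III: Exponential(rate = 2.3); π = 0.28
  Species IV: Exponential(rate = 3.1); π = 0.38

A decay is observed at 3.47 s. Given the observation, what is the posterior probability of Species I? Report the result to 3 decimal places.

Posterior ∝ prior × likelihood, so P(k | x) ∝ π_k f_k(x); normalise over all components.
Evaluate each component's likelihood at the observed value:
  p_I = 0.4·e^(−0.4·3.47) = 0.4·e^(−1.3880) = 0.0998296
  p_II = 1.9·e^(−1.9·3.47) = 1.9·e^(−6.5930) = 0.00260286
  p_III = 2.3·e^(−2.3·3.47) = 2.3·e^(−7.9810) = 0.000786364
  p_IV = 3.1·e^(−3.1·3.47) = 3.1·e^(−10.7570) = 6.6017e-05
Unnormalised posteriors:
  π_I·p_I = 0.19 × 0.0998296 = 0.0189676
  π_II·p_II = 0.15 × 0.00260286 = 0.000390428
  π_III·p_III = 0.28 × 0.000786364 = 0.000220182
  π_IV·p_IV = 0.38 × 6.6017e-05 = 2.50865e-05
Normaliser: 0.0189676 + 0.000390428 + 0.000220182 + 2.50865e-05 = 0.0196033
P(Species I | the observation) = 0.0189676 / 0.0196033 ≈ 0.968

0.968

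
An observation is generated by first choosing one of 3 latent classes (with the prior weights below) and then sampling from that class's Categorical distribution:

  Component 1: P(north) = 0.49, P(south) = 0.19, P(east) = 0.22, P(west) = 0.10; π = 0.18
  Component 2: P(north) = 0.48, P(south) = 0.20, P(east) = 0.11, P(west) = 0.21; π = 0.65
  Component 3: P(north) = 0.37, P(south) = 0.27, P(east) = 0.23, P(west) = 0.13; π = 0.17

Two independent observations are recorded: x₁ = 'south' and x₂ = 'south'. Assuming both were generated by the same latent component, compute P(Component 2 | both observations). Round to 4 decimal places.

0.5792

By Bayes' theorem, P(k | x) = w_k f_k(x) / Σ_j w_j f_j(x).
Since both observations come from the same component, the likelihood for component k is f_k(x₁)·f_k(x₂).
  L_1 = [P(south | comp) = 0.19] × [0.19] = 0.0361
  L_2 = [P(south | comp) = 0.20] × [0.2] = 0.04
  L_3 = [P(south | comp) = 0.27] × [0.27] = 0.0729
Multiply by the mixture weights:
  w_1·L_1 = 0.18 × 0.0361 = 0.006498
  w_2·L_2 = 0.65 × 0.04 = 0.026
  w_3·L_3 = 0.17 × 0.0729 = 0.012393
Marginal: 0.006498 + 0.026 + 0.012393 = 0.044891
So the posterior for Component 2 is 0.026 / 0.044891 ≈ 0.5792.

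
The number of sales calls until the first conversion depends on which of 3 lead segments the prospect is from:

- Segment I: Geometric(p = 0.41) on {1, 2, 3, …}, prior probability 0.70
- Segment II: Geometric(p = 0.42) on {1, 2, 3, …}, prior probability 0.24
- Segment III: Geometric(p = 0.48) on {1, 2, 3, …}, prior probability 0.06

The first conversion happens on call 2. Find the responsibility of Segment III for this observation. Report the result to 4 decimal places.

0.0617

By Bayes' theorem, P(k | x) = P(Z=k) f_k(x) / Σ_j P(Z=j) f_j(x).
Component likelihoods at x = 2:
  p_I = 0.2419
  p_II = 0.2436
  p_III = 0.2496
Prior × likelihood for each component:
  P(Z=I)·p_I = 0.70 × 0.2419 = 0.16933
  P(Z=II)·p_II = 0.24 × 0.2436 = 0.058464
  P(Z=III)·p_III = 0.06 × 0.2496 = 0.014976
Evidence: 0.16933 + 0.058464 + 0.014976 = 0.24277
P(Segment III | 2) ≈ 0.0617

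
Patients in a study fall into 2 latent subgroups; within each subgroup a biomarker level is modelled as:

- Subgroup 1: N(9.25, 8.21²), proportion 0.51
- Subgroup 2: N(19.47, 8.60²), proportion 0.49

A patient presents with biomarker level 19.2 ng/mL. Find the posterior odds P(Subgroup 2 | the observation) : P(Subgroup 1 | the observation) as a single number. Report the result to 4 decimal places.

1.9107

Only the two components matter; the odds are (π_i f_i(x)) / (π_j f_j(x)).
Component likelihoods at x = 19.2 ng/mL:
  p_1 = (1/(8.21·√(2π)))·exp(−(19.2−9.25)²/(2·8.21²)) = 0.048592·exp(-0.73440) = 0.0233143
  p_2 = (1/(8.60·√(2π)))·exp(−(19.2−19.47)²/(2·8.60²)) = 0.046389·exp(-0.00049) = 0.0463658
Odds = (0.49/0.51) × (0.0463658/0.0233143) = 0.960784 × 1.98872 ≈ 1.9107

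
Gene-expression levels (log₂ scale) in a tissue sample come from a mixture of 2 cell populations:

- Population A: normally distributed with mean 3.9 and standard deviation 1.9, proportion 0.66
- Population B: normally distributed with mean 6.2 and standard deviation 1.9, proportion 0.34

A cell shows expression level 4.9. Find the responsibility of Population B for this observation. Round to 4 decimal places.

0.3189

By Bayes' theorem, P(k | x) = P(Z=k) f_k(x) / Σ_j P(Z=j) f_j(x).
Normal densities:
  f_A = (1/(1.9·√(2π)))·exp(−(4.9−3.9)²/(2·1.9²)) = 0.209970·exp(-0.13850) = 0.182812
  f_B = (1/(1.9·√(2π)))·exp(−(4.9−6.2)²/(2·1.9²)) = 0.209970·exp(-0.23407) = 0.16615
Weight by the priors:
  P(Z=A)·f_A = 0.66 × 0.182812 = 0.120656
  P(Z=B)·f_B = 0.34 × 0.16615 = 0.056491
Marginal: 0.120656 + 0.056491 = 0.177147
So the posterior for Population B is 0.056491 / 0.177147 ≈ 0.3189.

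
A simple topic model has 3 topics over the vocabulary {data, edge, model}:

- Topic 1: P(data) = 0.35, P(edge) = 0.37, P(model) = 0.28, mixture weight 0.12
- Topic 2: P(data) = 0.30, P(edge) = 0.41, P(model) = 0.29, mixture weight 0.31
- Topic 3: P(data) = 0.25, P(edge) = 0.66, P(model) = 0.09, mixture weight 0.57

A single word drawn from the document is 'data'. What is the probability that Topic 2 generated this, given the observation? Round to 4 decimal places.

0.3351

Apply Bayes' rule: the posterior for each component is proportional to its prior times its likelihood at x.
Categorical probabilities:
  f_1 = P(data | comp) = 0.35
  f_2 = P(data | comp) = 0.30
  f_3 = P(data | comp) = 0.25
Unnormalised posteriors:
  π_1·f_1 = 0.12 × 0.35 = 0.042
  π_2·f_2 = 0.31 × 0.3 = 0.093
  π_3·f_3 = 0.57 × 0.25 = 0.1425
Marginal: 0.042 + 0.093 + 0.1425 = 0.2775
Responsibility of Topic 2: 0.093 / 0.2775 ≈ 0.3351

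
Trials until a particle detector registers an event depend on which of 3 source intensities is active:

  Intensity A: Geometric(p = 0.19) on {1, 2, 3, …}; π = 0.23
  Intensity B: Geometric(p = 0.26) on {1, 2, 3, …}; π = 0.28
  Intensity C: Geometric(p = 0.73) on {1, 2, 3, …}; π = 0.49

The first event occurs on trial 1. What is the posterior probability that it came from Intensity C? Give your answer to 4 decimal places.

0.7543

The responsibility of component k is w_k f_k(x) divided by Σ_j w_j f_j(x).
Geometric probabilities:
  L_A = 0.19·(1−0.19)^0 = 0.19·1 = 0.19
  L_B = 0.26·(1−0.26)^0 = 0.26·1 = 0.26
  L_C = 0.73·(1−0.73)^0 = 0.73·1 = 0.73
Prior × likelihood for each component:
  w_A·L_A = 0.23 × 0.19 = 0.0437
  w_B·L_B = 0.28 × 0.26 = 0.0728
  w_C·L_C = 0.49 × 0.73 = 0.3577
Normaliser: 0.0437 + 0.0728 + 0.3577 = 0.4742
P(Intensity C | x) = 0.3577 / 0.4742 ≈ 0.7543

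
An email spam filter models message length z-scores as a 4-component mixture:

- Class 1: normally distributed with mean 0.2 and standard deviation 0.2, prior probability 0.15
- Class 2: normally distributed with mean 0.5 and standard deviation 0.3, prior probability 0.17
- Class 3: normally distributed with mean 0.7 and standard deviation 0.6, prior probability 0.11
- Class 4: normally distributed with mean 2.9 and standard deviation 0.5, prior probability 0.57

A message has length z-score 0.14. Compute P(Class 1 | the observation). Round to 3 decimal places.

By Bayes' theorem, P(k | x) = π_k f_k(x) / Σ_j π_j f_j(x).
Normal densities:
  f_1 = (1/(0.2·√(2π)))·exp(−(0.14−0.2)²/(2·0.2²)) = 1.994711·exp(-0.04500) = 1.90694
  f_2 = (1/(0.3·√(2π)))·exp(−(0.14−0.5)²/(2·0.3²)) = 1.329808·exp(-0.72000) = 0.647287
  f_3 = (1/(0.6·√(2π)))·exp(−(0.14−0.7)²/(2·0.6²)) = 0.664904·exp(-0.43556) = 0.43013
  f_4 = (1/(0.5·√(2π)))·exp(−(0.14−2.9)²/(2·0.5²)) = 0.797885·exp(-15.23520) = 1.9292e-07
Weight by the priors:
  π_1·f_1 = 0.15 × 1.90694 = 0.286041
  π_2·f_2 = 0.17 × 0.647287 = 0.110039
  π_3·f_3 = 0.11 × 0.43013 = 0.0473143
  π_4·f_4 = 0.57 × 1.9292e-07 = 1.09964e-07
Denominator: 0.286041 + 0.110039 + 0.0473143 + 1.09964e-07 = 0.443394
Responsibility of Class 1: 0.286041 / 0.443394 ≈ 0.645

0.645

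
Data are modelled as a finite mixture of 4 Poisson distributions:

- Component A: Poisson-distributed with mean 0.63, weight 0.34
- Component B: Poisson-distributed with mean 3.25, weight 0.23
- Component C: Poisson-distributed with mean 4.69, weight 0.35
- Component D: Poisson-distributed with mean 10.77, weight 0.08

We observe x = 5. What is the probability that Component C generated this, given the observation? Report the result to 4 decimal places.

0.6761

The responsibility of component k is P(Z=k) f_k(x) divided by Σ_j P(Z=j) f_j(x).
Evaluate each component's likelihood at the observed value:
  p_A = 0.00044047
  p_B = 0.11716
  p_C = 0.173717
  p_D = 0.0253832
Prior × likelihood for each component:
  P(Z=A)·p_A = 0.34 × 0.00044047 = 0.00014976
  P(Z=B)·p_B = 0.23 × 0.11716 = 0.0269467
  P(Z=C)·p_C = 0.35 × 0.173717 = 0.0608009
  P(Z=D)·p_D = 0.08 × 0.0253832 = 0.00203065
Evidence: 0.00014976 + 0.0269467 + 0.0608009 + 0.00203065 = 0.089928
P(Component C | 5) ≈ 0.6761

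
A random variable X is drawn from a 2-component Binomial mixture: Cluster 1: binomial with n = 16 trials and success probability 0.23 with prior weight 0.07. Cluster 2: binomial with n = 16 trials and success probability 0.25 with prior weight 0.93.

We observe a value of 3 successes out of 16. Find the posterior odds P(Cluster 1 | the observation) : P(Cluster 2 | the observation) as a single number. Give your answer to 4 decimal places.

0.0825

The posterior odds equal the prior odds times the likelihood ratio: (w_i/w_j)·(f_i(x)/f_j(x)).
Binomial probabilities:
  f_1 = 0.227903
  f_2 = 0.207876
Posterior odds = (w_1·f_1) / (w_2·f_2) = (0.07·0.227903) / (0.93·0.207876) = 0.0159532 / 0.193325 ≈ 0.0825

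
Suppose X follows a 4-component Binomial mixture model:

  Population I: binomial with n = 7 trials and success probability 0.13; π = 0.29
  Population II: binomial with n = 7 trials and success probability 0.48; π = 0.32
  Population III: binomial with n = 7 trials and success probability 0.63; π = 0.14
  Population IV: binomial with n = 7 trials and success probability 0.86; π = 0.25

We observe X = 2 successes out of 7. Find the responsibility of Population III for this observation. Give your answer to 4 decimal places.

Apply Bayes' rule: the posterior for each component is proportional to its prior times its likelihood at x.
Evaluate each component's likelihood at the observed value:
  f_I = 0.17689
  f_II = 0.183958
  f_III = 0.0577975
  f_IV = 0.000835327
Multiply by the mixture weights:
  w_I·f_I = 0.29 × 0.17689 = 0.051298
  w_II·f_II = 0.32 × 0.183958 = 0.0588665
  w_III·f_III = 0.14 × 0.0577975 = 0.00809165
  w_IV·f_IV = 0.25 × 0.000835327 = 0.000208832
Normaliser: 0.051298 + 0.0588665 + 0.00809165 + 0.000208832 = 0.118465
So the posterior for Population III is 0.00809165 / 0.118465 ≈ 0.0683.

0.0683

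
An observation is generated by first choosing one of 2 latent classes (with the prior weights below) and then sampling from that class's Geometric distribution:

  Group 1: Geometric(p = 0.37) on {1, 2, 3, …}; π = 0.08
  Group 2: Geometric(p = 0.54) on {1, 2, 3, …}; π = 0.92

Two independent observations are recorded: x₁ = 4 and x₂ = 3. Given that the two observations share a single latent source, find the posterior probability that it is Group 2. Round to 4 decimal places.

0.8356

By Bayes' theorem, P(k | x) = P(Z=k) f_k(x) / Σ_j P(Z=j) f_j(x).
Since both observations come from the same component, the likelihood for component k is f_k(x₁)·f_k(x₂).
  f_1 = [0.37·(1−0.37)^3 = 0.37·0.250047 = 0.0925174] × [0.146853] = 0.0135865
  f_2 = [0.54·(1−0.54)^3 = 0.54·0.097336 = 0.0525614] × [0.114264] = 0.00600588
Prior × likelihood for each component:
  P(Z=1)·f_1 = 0.08 × 0.0135865 = 0.00108692
  P(Z=2)·f_2 = 0.92 × 0.00600588 = 0.00552541
Marginal: 0.00108692 + 0.00552541 = 0.00661233
So the posterior for Group 2 is 0.00552541 / 0.00661233 ≈ 0.8356.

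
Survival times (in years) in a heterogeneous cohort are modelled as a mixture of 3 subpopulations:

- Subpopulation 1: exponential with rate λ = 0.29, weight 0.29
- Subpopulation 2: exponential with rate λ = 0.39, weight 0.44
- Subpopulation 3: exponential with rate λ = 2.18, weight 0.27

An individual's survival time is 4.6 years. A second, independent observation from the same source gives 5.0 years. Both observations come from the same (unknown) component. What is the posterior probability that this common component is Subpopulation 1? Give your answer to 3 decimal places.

Posterior ∝ prior × likelihood, so P(k | x) ∝ π_k f_k(x); normalise over all components.
Since both observations come from the same component, the likelihood for component k is f_k(x₁)·f_k(x₂).
  f_1 = [0.0763922] × [0.0680254] = 0.00519661
  f_2 = [0.0648545] × [0.0554869] = 0.00359858
  f_3 = [9.62391e-05] × [4.0239e-05] = 3.87256e-09
Prior × likelihood for each component:
  π_1·f_1 = 0.29 × 0.00519661 = 0.00150702
  π_2·f_2 = 0.44 × 0.00359858 = 0.00158337
  π_3·f_3 = 0.27 × 3.87256e-09 = 1.04559e-09
Denominator: 0.00150702 + 0.00158337 + 1.04559e-09 = 0.00309039
Responsibility of Subpopulation 1: 0.00150702 / 0.00309039 ≈ 0.488

0.488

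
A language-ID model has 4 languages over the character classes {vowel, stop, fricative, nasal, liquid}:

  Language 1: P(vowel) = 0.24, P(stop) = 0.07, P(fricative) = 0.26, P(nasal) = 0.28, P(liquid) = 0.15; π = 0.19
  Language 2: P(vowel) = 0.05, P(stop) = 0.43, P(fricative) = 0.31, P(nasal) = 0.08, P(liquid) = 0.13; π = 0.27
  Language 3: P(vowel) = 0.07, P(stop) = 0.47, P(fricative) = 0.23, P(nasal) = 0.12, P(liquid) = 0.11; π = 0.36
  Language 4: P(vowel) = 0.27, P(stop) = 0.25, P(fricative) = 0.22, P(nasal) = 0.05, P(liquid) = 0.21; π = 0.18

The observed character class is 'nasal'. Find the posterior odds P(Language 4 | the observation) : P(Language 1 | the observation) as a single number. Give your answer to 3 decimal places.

Since P(k|x) ∝ π_k f_k(x), the posterior odds are π_i f_i(x) / (π_j f_j(x)).
Evaluate each component's likelihood at the observed value:
  f_1 = 0.28
  f_2 = 0.08
  f_3 = 0.12
  f_4 = 0.05
0.009 / 0.0532 ≈ 0.169

0.169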